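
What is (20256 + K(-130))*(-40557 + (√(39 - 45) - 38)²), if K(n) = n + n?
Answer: -782223524 - 1519696*I*√6 ≈ -7.8222e+8 - 3.7225e+6*I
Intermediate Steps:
K(n) = 2*n
(20256 + K(-130))*(-40557 + (√(39 - 45) - 38)²) = (20256 + 2*(-130))*(-40557 + (√(39 - 45) - 38)²) = (20256 - 260)*(-40557 + (√(-6) - 38)²) = 19996*(-40557 + (I*√6 - 38)²) = 19996*(-40557 + (-38 + I*√6)²) = -810977772 + 19996*(-38 + I*√6)²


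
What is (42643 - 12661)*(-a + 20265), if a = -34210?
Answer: 1633269450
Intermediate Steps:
(42643 - 12661)*(-a + 20265) = (42643 - 12661)*(-1*(-34210) + 20265) = 29982*(34210 + 20265) = 29982*54475 = 1633269450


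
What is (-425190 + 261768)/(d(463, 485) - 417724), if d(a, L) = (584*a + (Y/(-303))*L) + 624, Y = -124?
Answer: 24758433/22196192 ≈ 1.1154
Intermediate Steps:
d(a, L) = 624 + 584*a + 124*L/303 (d(a, L) = (584*a + (-124/(-303))*L) + 624 = (584*a + (-124*(-1/303))*L) + 624 = (584*a + 124*L/303) + 624 = 624 + 584*a + 124*L/303)
(-425190 + 261768)/(d(463, 485) - 417724) = (-425190 + 261768)/((624 + 584*463 + (124/303)*485) - 417724) = -163422/((624 + 270392 + 60140/303) - 417724) = -163422/(82177988/303 - 417724) = -163422/(-44392384/303) = -163422*(-303/44392384) = 24758433/22196192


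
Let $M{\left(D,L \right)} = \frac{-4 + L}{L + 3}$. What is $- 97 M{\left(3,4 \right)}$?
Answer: $0$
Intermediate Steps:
$M{\left(D,L \right)} = \frac{-4 + L}{3 + L}$
$- 97 M{\left(3,4 \right)} = - 97 \frac{-4 + 4}{3 + 4} = - 97 \cdot \frac{1}{7} \cdot 0 = \left(-97\right) 0 = 0$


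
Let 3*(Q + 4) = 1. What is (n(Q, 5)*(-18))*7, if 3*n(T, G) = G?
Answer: -210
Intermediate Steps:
Q = -11/3 (Q = -4 + (1/3)*1 = -4 + 1/3 = -11/3 ≈ -3.6667)
n(T, G) = G/3
(n(Q, 5)*(-18))*7 = (((1/3)*5)*(-18))*7 = ((5/3)*(-18))*7 = -30*7 = -210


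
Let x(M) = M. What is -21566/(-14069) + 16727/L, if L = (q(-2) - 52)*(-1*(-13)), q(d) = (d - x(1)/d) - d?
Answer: -441787452/18838391 ≈ -23.451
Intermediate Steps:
q(d) = -1/d (q(d) = (d - 1/d) - d = -1/d)
L = -1339/2 (L = (-1/(-2) - 52)*(-1*(-13)) = (-1*(-1/2) - 52)*13 = (1/2 - 52)*13 = -103/2*13 = -1339/2 ≈ -669.50)
-21566/(-14069) + 16727/L = -21566/(-14069) + 16727/(-1339/2) = -21566*(-1/14069) + 16727*(-2/1339) = 21566/14069 - 33454/1339 = -441787452/18838391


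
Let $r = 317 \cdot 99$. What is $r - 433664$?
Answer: $-402281$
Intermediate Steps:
$r = 31383$
$r - 433664 = 31383 - 433664 = -402281$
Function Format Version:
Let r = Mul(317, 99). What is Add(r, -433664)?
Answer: -402281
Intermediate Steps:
r = 31383
Add(r, -433664) = Add(31383, -433664) = -402281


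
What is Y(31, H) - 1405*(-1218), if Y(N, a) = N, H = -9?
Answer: 1711321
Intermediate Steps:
Y(31, H) - 1405*(-1218) = 31 - 1405*(-1218) = 31 + 1711290 = 1711321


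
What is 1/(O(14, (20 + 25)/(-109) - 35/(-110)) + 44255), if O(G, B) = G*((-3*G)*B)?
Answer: 1199/53128483 ≈ 2.2568e-5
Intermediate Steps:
O(G, B) = -3*B*G² (O(G, B) = G*(-3*B*G) = -3*B*G²)
1/(O(14, (20 + 25)/(-109) - 35/(-110)) + 44255) = 1/(-3*((20 + 25)/(-109) - 35/(-110))*14² + 44255) = 1/(-3*(45*(-1/109) - 35*(-1/110))*196 + 44255) = 1/(-3*(-45/109 + 7/22)*196 + 44255) = 1/(-3*(-227/2398)*196 + 44255) = 1/(66738/1199 + 44255) = 1/(53128483/1199) = 1199/53128483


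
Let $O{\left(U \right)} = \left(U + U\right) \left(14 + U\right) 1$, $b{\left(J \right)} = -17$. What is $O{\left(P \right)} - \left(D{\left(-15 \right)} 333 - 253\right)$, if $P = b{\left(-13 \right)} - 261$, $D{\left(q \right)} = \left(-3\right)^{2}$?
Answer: $144040$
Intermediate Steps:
$D{\left(q \right)} = 9$
$P = -278$ ($P = -17 - 261 = -278$)
$O{\left(U \right)} = 2 U \left(14 + U\right)$ ($O{\left(U \right)} = 2 U \left(14 + U\right) 1 = 2 U \left(14 + U\right)$)
$O{\left(P \right)} - \left(D{\left(-15 \right)} 333 - 253\right) = 2 \left(-278\right) \left(14 - 278\right) - \left(9 \cdot 333 - 253\right) = 2 \left(-278\right) \left(-264\right) - \left(2997 - 253\right) = 146784 - 2744 = 144040$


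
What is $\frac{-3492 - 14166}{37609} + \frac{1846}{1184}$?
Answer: $\frac{24259571}{22264528} \approx 1.0896$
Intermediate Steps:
$\frac{-3492 - 14166}{37609} + \frac{1846}{1184} = \left(-3492 - 14166\right) \frac{1}{37609} + 1846 \cdot \frac{1}{1184} = \left(-17658\right) \frac{1}{37609} + \frac{923}{592} = - \frac{17658}{37609} + \frac{923}{592} = \frac{24259571}{22264528}$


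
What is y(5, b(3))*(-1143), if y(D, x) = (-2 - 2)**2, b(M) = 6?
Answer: -18288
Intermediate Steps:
y(D, x) = 16 (y(D, x) = (-4)**2 = 16)
y(5, b(3))*(-1143) = 16*(-1143) = -18288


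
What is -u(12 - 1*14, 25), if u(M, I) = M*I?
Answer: 50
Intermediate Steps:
u(M, I) = I*M
-u(12 - 1*14, 25) = -25*(12 - 1*14) = -25*(12 - 14) = -25*(-2) = -1*(-50) = 50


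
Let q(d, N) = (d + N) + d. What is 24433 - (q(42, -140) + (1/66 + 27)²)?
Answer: 103494995/4356 ≈ 23759.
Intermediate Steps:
q(d, N) = N + 2*d (q(d, N) = (N + d) + d = N + 2*d)
24433 - (q(42, -140) + (1/66 + 27)²) = 24433 - ((-140 + 2*42) + (1/66 + 27)²) = 24433 - ((-140 + 84) + (1/66 + 27)²) = 24433 - (-56 + (1783/66)²) = 24433 - (-56 + 3179089/4356) = 24433 - 1*2935153/4356 = 24433 - 2935153/4356 = 103494995/4356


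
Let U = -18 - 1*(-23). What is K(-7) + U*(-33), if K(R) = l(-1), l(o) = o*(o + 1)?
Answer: -165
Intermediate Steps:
U = 5 (U = -18 + 23 = 5)
l(o) = o*(1 + o)
K(R) = 0 (K(R) = -(1 - 1) = -1*0 = 0)
K(-7) + U*(-33) = 0 + 5*(-33) = 0 - 165 = -165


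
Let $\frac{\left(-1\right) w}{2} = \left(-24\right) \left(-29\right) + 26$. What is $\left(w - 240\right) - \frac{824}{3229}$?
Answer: $- \frac{5438460}{3229} \approx -1684.3$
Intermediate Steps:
$w = -1444$ ($w = - 2 \left(\left(-24\right) \left(-29\right) + 26\right) = - 2 \left(696 + 26\right) = \left(-2\right) 722 = -1444$)
$\left(w - 240\right) - \frac{824}{3229} = \left(-1444 - 240\right) - \frac{824}{3229} = -1684 - \frac{824}{3229} = - \frac{5438460}{3229}$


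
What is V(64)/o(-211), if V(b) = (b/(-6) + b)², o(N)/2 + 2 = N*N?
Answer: 12800/400671 ≈ 0.031946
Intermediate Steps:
o(N) = -4 + 2*N² (o(N) = -4 + 2*(N*N) = -4 + 2*N²)
V(b) = 25*b²/36 (V(b) = (b*(-⅙) + b)² = (-b/6 + b)² = (5*b/6)² = 25*b²/36)
V(64)/o(-211) = ((25/36)*64²)/(-4 + 2*(-211)²) = ((25/36)*4096)/(-4 + 2*44521) = 25600/(9*(-4 + 89042)) = (25600/9)/89038 = (25600/9)*(1/89038) = 12800/400671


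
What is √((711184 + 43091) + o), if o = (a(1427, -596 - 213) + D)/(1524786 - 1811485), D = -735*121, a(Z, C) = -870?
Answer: √1265278621453530/40957 ≈ 868.49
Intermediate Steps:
D = -88935
o = 89805/286699 (o = (-870 - 88935)/(1524786 - 1811485) = -89805/(-286699) = -89805*(-1/286699) = 89805/286699 ≈ 0.31324)
√((711184 + 43091) + o) = √((711184 + 43091) + 89805/286699) = √(754275 + 89805/286699) = √(216249978030/286699) = √1265278621453530/40957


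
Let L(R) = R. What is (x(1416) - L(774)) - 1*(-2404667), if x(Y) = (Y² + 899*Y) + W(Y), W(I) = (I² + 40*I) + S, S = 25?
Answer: 7743654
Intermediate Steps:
W(I) = 25 + I² + 40*I (W(I) = (I² + 40*I) + 25 = 25 + I² + 40*I)
x(Y) = 25 + 2*Y² + 939*Y (x(Y) = (Y² + 899*Y) + (25 + Y² + 40*Y) = 25 + 2*Y² + 939*Y)
(x(1416) - L(774)) - 1*(-2404667) = ((25 + 2*1416² + 939*1416) - 1*774) - 1*(-2404667) = ((25 + 2*2005056 + 1329624) - 774) + 2404667 = ((25 + 4010112 + 1329624) - 774) + 2404667 = (5339761 - 774) + 2404667 = 5338987 + 2404667 = 7743654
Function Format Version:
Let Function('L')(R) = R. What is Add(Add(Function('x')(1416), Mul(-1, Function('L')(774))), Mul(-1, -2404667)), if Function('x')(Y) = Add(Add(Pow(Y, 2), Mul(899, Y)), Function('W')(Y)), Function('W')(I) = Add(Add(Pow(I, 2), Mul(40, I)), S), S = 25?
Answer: 7743654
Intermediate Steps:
Function('W')(I) = Add(25, Pow(I, 2), Mul(40, I)) (Function('W')(I) = Add(Add(Pow(I, 2), Mul(40, I)), 25) = Add(25, Pow(I, 2), Mul(40, I)))
Function('x')(Y) = Add(25, Mul(2, Pow(Y, 2)), Mul(939, Y)) (Function('x')(Y) = Add(Add(Pow(Y, 2), Mul(899, Y)), Add(25, Pow(Y, 2), Mul(40, Y))) = Add(25, Mul(2, Pow(Y, 2)), Mul(939, Y)))
Add(Add(Function('x')(1416), Mul(-1, Function('L')(774))), Mul(-1, -2404667)) = Add(Add(Add(25, Mul(2, Pow(1416, 2)), Mul(939, 1416)), Mul(-1, 774)), Mul(-1, -2404667)) = Add(Add(Add(25, Mul(2, 2005056), 1329624), -774), 2404667) = Add(Add(Add(25, 4010112, 1329624), -774), 2404667) = Add(Add(5339761, -774), 2404667) = Add(5338987, 2404667) = 7743654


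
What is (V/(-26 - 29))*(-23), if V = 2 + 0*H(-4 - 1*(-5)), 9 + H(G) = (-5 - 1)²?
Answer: 46/55 ≈ 0.83636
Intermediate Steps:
H(G) = 27 (H(G) = -9 + (-5 - 1)² = -9 + (-6)² = -9 + 36 = 27)
V = 2 (V = 2 + 0*27 = 2 + 0 = 2)
(V/(-26 - 29))*(-23) = (2/(-26 - 29))*(-23) = (2/(-55))*(-23) = -1/55*2*(-23) = -2/55*(-23) = 46/55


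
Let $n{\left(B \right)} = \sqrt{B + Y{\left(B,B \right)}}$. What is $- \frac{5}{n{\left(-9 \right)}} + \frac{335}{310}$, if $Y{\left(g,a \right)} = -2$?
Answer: $\frac{67}{62} + \frac{5 i \sqrt{11}}{11} \approx 1.0806 + 1.5076 i$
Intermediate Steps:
$n{\left(B \right)} = \sqrt{-2 + B}$ ($n{\left(B \right)} = \sqrt{B - 2} = \sqrt{-2 + B}$)
$- \frac{5}{n{\left(-9 \right)}} + \frac{335}{310} = - \frac{5}{\sqrt{-2 - 9}} + \frac{335}{310} = - \frac{5}{\sqrt{-11}} + 335 \cdot \frac{1}{310} = - \frac{5}{i \sqrt{11}} + \frac{67}{62} = - 5 \left(- \frac{i \sqrt{11}}{11}\right) + \frac{67}{62} = \frac{5 i \sqrt{11}}{11} + \frac{67}{62} = \frac{67}{62} + \frac{5 i \sqrt{11}}{11}$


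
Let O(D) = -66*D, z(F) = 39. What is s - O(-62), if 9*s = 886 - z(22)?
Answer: -35981/9 ≈ -3997.9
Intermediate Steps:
s = 847/9 (s = (886 - 1*39)/9 = (886 - 39)/9 = (1/9)*847 = 847/9 ≈ 94.111)
s - O(-62) = 847/9 - (-66)*(-62) = 847/9 - 1*4092 = 847/9 - 4092 = -35981/9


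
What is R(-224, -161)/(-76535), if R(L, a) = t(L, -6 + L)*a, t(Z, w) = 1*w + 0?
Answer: -7406/15307 ≈ -0.48383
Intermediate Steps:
t(Z, w) = w (t(Z, w) = w + 0 = w)
R(L, a) = a*(-6 + L) (R(L, a) = (-6 + L)*a = a*(-6 + L))
R(-224, -161)/(-76535) = -161*(-6 - 224)/(-76535) = -161*(-230)*(-1/76535) = 37030*(-1/76535) = -7406/15307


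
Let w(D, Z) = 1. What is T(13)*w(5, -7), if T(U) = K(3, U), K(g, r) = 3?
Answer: 3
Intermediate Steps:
T(U) = 3
T(13)*w(5, -7) = 3*1 = 3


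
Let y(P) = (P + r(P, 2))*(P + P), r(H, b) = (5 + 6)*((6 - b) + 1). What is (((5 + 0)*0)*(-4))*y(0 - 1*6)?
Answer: 0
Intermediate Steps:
r(H, b) = 77 - 11*b (r(H, b) = 11*(7 - b) = 77 - 11*b)
y(P) = 2*P*(55 + P) (y(P) = (P + (77 - 11*2))*(P + P) = (P + (77 - 22))*(2*P) = (P + 55)*(2*P) = (55 + P)*(2*P) = 2*P*(55 + P))
(((5 + 0)*0)*(-4))*y(0 - 1*6) = (((5 + 0)*0)*(-4))*(2*(0 - 1*6)*(55 + (0 - 1*6))) = ((5*0)*(-4))*(2*(0 - 6)*(55 + (0 - 6))) = (0*(-4))*(2*(-6)*(55 - 6)) = 0*(2*(-6)*49) = 0*(-588) = 0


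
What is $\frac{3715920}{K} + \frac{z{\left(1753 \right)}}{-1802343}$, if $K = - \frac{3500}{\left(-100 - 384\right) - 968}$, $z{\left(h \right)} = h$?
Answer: $\frac{486228509973881}{315410025} \approx 1.5416 \cdot 10^{6}$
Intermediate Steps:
$K = \frac{875}{363}$ ($K = - \frac{3500}{-484 - 968} = - \frac{3500}{-1452} = \left(-3500\right) \left(- \frac{1}{1452}\right) = \frac{875}{363} \approx 2.4105$)
$\frac{3715920}{K} + \frac{z{\left(1753 \right)}}{-1802343} = \frac{3715920}{\frac{875}{363}} + \frac{1753}{-1802343} = 3715920 \cdot \frac{363}{875} + 1753 \left(- \frac{1}{1802343}\right) = \frac{269775792}{175} - \frac{1753}{1802343} = \frac{486228509973881}{315410025}$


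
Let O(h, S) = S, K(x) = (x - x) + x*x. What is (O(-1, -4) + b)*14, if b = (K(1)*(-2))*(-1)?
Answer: -28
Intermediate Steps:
K(x) = x**2 (K(x) = 0 + x**2 = x**2)
b = 2 (b = (1**2*(-2))*(-1) = (1*(-2))*(-1) = -2*(-1) = 2)
(O(-1, -4) + b)*14 = (-4 + 2)*14 = -2*14 = -28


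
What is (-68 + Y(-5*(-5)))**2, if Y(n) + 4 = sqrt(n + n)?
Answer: 5234 - 720*sqrt(2) ≈ 4215.8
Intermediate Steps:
Y(n) = -4 + sqrt(2)*sqrt(n) (Y(n) = -4 + sqrt(n + n) = -4 + sqrt(2*n) = -4 + sqrt(2)*sqrt(n))
(-68 + Y(-5*(-5)))**2 = (-68 + (-4 + sqrt(2)*sqrt(-5*(-5))))**2 = (-68 + (-4 + sqrt(2)*sqrt(25)))**2 = (-68 + (-4 + sqrt(2)*5))**2 = (-68 + (-4 + 5*sqrt(2)))**2 = (-72 + 5*sqrt(2))**2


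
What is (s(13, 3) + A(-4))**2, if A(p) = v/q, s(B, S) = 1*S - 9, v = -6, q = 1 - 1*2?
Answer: 0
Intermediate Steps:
q = -1 (q = 1 - 2 = -1)
s(B, S) = -9 + S (s(B, S) = S - 9 = -9 + S)
A(p) = 6 (A(p) = -6/(-1) = -6*(-1) = 6)
(s(13, 3) + A(-4))**2 = ((-9 + 3) + 6)**2 = (-6 + 6)**2 = 0**2 = 0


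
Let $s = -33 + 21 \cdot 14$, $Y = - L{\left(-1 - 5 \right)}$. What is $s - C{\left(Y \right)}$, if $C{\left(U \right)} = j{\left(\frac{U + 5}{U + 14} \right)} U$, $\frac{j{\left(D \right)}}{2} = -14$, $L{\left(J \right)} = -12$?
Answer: $597$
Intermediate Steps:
$j{\left(D \right)} = -28$ ($j{\left(D \right)} = 2 \left(-14\right) = -28$)
$Y = 12$ ($Y = \left(-1\right) \left(-12\right) = 12$)
$C{\left(U \right)} = - 28 U$
$s = 261$ ($s = -33 + 294 = 261$)
$s - C{\left(Y \right)} = 261 - \left(-28\right) 12 = 261 - -336 = 261 + 336 = 597$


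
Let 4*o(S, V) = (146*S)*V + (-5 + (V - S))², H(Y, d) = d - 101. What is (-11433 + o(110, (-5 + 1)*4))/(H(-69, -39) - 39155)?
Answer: 285531/157180 ≈ 1.8166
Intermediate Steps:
H(Y, d) = -101 + d
o(S, V) = (-5 + V - S)²/4 + 73*S*V/2 (o(S, V) = ((146*S)*V + (-5 + (V - S))²)/4 = (146*S*V + (-5 + V - S)²)/4 = ((-5 + V - S)² + 146*S*V)/4 = (-5 + V - S)²/4 + 73*S*V/2)
(-11433 + o(110, (-5 + 1)*4))/(H(-69, -39) - 39155) = (-11433 + ((5 + 110 - (-5 + 1)*4)²/4 + (73/2)*110*((-5 + 1)*4)))/((-101 - 39) - 39155) = (-11433 + ((5 + 110 - (-4)*4)²/4 + (73/2)*110*(-4*4)))/(-140 - 39155) = (-11433 + ((5 + 110 - 1*(-16))²/4 + (73/2)*110*(-16)))/(-39295) = (-11433 + ((5 + 110 + 16)²/4 - 64240))*(-1/39295) = (-11433 + ((¼)*131² - 64240))*(-1/39295) = (-11433 + ((¼)*17161 - 64240))*(-1/39295) = (-11433 + (17161/4 - 64240))*(-1/39295) = (-11433 - 239799/4)*(-1/39295) = -285531/4*(-1/39295) = 285531/157180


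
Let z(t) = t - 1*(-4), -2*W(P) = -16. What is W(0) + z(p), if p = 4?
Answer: 16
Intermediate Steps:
W(P) = 8 (W(P) = -½*(-16) = 8)
z(t) = 4 + t (z(t) = t + 4 = 4 + t)
W(0) + z(p) = 8 + (4 + 4) = 8 + 8 = 16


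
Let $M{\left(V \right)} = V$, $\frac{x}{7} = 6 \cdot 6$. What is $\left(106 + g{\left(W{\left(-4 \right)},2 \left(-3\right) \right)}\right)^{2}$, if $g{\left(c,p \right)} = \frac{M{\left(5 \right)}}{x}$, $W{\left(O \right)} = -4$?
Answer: $\frac{713798089}{63504} \approx 11240.0$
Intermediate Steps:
$x = 252$ ($x = 7 \cdot 6 \cdot 6 = 7 \cdot 36 = 252$)
$g{\left(c,p \right)} = \frac{5}{252}$
$\left(106 + g{\left(W{\left(-4 \right)},2 \left(-3\right) \right)}\right)^{2} = \left(106 + \frac{5}{252}\right)^{2} = \left(\frac{26717}{252}\right)^{2} = \frac{713798089}{63504}$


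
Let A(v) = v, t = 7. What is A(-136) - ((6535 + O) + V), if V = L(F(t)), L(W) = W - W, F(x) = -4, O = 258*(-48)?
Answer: 5713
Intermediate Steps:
O = -12384
L(W) = 0
V = 0
A(-136) - ((6535 + O) + V) = -136 - ((6535 - 12384) + 0) = -136 - (-5849 + 0) = -136 - 1*(-5849) = -136 + 5849 = 5713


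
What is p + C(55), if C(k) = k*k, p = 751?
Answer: 3776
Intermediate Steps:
C(k) = k²
p + C(55) = 751 + 55² = 751 + 3025 = 3776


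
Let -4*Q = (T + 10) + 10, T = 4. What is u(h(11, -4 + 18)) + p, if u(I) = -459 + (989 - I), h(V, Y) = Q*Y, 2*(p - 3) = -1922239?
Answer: -1921005/2 ≈ -9.6050e+5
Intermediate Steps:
Q = -6 (Q = -((4 + 10) + 10)/4 = -(14 + 10)/4 = -1/4*24 = -6)
p = -1922233/2 (p = 3 + (1/2)*(-1922239) = 3 - 1922239/2 = -1922233/2 ≈ -9.6112e+5)
h(V, Y) = -6*Y
u(I) = 530 - I
u(h(11, -4 + 18)) + p = (530 - (-6)*(-4 + 18)) - 1922233/2 = (530 - (-6)*14) - 1922233/2 = (530 - 1*(-84)) - 1922233/2 = (530 + 84) - 1922233/2 = 614 - 1922233/2 = -1921005/2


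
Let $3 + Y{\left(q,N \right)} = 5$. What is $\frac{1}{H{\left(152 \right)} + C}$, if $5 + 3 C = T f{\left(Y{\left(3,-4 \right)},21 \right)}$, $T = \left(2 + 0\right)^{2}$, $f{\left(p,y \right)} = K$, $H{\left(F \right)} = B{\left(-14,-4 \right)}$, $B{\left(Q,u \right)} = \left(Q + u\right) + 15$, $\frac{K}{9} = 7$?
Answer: $\frac{3}{238} \approx 0.012605$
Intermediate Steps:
$K = 63$ ($K = 9 \cdot 7 = 63$)
$B{\left(Q,u \right)} = 15 + Q + u$
$Y{\left(q,N \right)} = 2$ ($Y{\left(q,N \right)} = -3 + 5 = 2$)
$H{\left(F \right)} = -3$ ($H{\left(F \right)} = 15 - 14 - 4 = -3$)
$f{\left(p,y \right)} = 63$
$T = 4$ ($T = 2^{2} = 4$)
$C = \frac{247}{3}$ ($C = - \frac{5}{3} + \frac{4 \cdot 63}{3} = - \frac{5}{3} + \frac{1}{3} \cdot 252 = - \frac{5}{3} + 84 = \frac{247}{3} \approx 82.333$)
$\frac{1}{H{\left(152 \right)} + C} = \frac{1}{-3 + \frac{247}{3}} = \frac{1}{\frac{238}{3}} = \frac{3}{238}$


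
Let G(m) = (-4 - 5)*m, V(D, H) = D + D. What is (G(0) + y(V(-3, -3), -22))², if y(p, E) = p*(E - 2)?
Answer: 20736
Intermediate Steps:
V(D, H) = 2*D
y(p, E) = p*(-2 + E)
G(m) = -9*m
(G(0) + y(V(-3, -3), -22))² = (-9*0 + (2*(-3))*(-2 - 22))² = (0 - 6*(-24))² = (0 + 144)² = 144² = 20736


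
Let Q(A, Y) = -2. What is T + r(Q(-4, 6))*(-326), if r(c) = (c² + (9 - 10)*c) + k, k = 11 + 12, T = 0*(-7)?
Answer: -9454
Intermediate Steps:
T = 0
k = 23
r(c) = 23 + c² - c (r(c) = (c² + (9 - 10)*c) + 23 = (c² - c) + 23 = 23 + c² - c)
T + r(Q(-4, 6))*(-326) = 0 + (23 + (-2)² - 1*(-2))*(-326) = 0 + (23 + 4 + 2)*(-326) = 0 + 29*(-326) = 0 - 9454 = -9454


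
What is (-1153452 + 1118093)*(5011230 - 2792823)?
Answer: -78440653113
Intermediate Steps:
(-1153452 + 1118093)*(5011230 - 2792823) = -35359*2218407 = -78440653113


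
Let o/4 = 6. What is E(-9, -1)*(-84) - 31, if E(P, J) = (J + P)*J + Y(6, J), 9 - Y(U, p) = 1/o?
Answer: -3247/2 ≈ -1623.5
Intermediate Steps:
o = 24 (o = 4*6 = 24)
Y(U, p) = 215/24 (Y(U, p) = 9 - 1/24 = 215/24)
E(P, J) = 215/24 + J*(J + P) (E(P, J) = (J + P)*J + 215/24 = J*(J + P) + 215/24 = 215/24 + J*(J + P))
E(-9, -1)*(-84) - 31 = (215/24 + (-1)² - 1*(-9))*(-84) - 31 = (215/24 + 1 + 9)*(-84) - 31 = (455/24)*(-84) - 31 = -3185/2 - 31 = -3247/2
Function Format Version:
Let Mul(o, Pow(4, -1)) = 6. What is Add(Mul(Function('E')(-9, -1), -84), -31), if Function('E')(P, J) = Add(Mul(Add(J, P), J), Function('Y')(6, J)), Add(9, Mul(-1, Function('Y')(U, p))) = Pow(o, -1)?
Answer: Rational(-3247, 2) ≈ -1623.5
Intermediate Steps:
o = 24 (o = Mul(4, 6) = 24)
Function('Y')(U, p) = Rational(215, 24) (Function('Y')(U, p) = Add(9, Mul(-1, Pow(24, -1))) = Add(9, Mul(-1, Rational(1, 24))) = Add(9, Rational(-1, 24)) = Rational(215, 24))
Function('E')(P, J) = Add(Rational(215, 24), Mul(J, Add(J, P))) (Function('E')(P, J) = Add(Mul(Add(J, P), J), Rational(215, 24)) = Add(Mul(J, Add(J, P)), Rational(215, 24)) = Add(Rational(215, 24), Mul(J, Add(J, P))))
Add(Mul(Function('E')(-9, -1), -84), -31) = Add(Mul(Add(Rational(215, 24), Pow(-1, 2), Mul(-1, -9)), -84), -31) = Add(Mul(Add(Rational(215, 24), 1, 9), -84), -31) = Add(Mul(Rational(455, 24), -84), -31) = Add(Rational(-3185, 2), -31) = Rational(-3247, 2)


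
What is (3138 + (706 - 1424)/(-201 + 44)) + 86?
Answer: 506886/157 ≈ 3228.6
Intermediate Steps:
(3138 + (706 - 1424)/(-201 + 44)) + 86 = (3138 - 718/(-157)) + 86 = (3138 - 718*(-1/157)) + 86 = (3138 + 718/157) + 86 = 493384/157 + 86 = 506886/157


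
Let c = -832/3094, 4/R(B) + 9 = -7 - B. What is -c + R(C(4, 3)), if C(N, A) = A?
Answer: 132/2261 ≈ 0.058381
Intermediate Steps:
R(B) = 4/(-16 - B) (R(B) = 4/(-9 + (-7 - B)) = 4/(-16 - B))
c = -32/119 (c = -832*1/3094 = -32/119 ≈ -0.26891)
-c + R(C(4, 3)) = -1*(-32/119) - 4/(16 + 3) = 32/119 - 4/19 = 132/2261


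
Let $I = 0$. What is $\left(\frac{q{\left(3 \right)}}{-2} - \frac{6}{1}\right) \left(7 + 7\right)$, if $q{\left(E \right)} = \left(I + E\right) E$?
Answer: $-147$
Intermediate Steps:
$q{\left(E \right)} = E^{2}$ ($q{\left(E \right)} = \left(0 + E\right) E = E E = E^{2}$)
$\left(\frac{q{\left(3 \right)}}{-2} - \frac{6}{1}\right) \left(7 + 7\right) = \left(\frac{3^{2}}{-2} - \frac{6}{1}\right) \left(7 + 7\right) = \left(9 \left(- \frac{1}{2}\right) - 6\right) 14 = \left(- \frac{9}{2} - 6\right) 14 = \left(- \frac{21}{2}\right) 14 = -147$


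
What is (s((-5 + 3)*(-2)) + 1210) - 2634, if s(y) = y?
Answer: -1420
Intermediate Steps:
(s((-5 + 3)*(-2)) + 1210) - 2634 = ((-5 + 3)*(-2) + 1210) - 2634 = (-2*(-2) + 1210) - 2634 = (4 + 1210) - 2634 = 1214 - 2634 = -1420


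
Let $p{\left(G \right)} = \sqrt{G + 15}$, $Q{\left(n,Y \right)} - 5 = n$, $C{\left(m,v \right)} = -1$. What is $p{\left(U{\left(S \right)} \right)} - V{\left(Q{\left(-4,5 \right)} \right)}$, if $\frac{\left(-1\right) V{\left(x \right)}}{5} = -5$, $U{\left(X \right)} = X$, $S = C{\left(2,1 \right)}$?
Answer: $-25 + \sqrt{14} \approx -21.258$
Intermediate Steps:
$Q{\left(n,Y \right)} = 5 + n$
$S = -1$
$p{\left(G \right)} = \sqrt{15 + G}$
$V{\left(x \right)} = 25$ ($V{\left(x \right)} = \left(-5\right) \left(-5\right) = 25$)
$p{\left(U{\left(S \right)} \right)} - V{\left(Q{\left(-4,5 \right)} \right)} = \sqrt{15 - 1} - 25 = \sqrt{14} - 25 = -25 + \sqrt{14}$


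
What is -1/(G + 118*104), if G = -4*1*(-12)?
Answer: -1/12320 ≈ -8.1169e-5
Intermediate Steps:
G = 48 (G = -4*(-12) = 48)
-1/(G + 118*104) = -1/(48 + 118*104) = -1/(48 + 12272) = -1/12320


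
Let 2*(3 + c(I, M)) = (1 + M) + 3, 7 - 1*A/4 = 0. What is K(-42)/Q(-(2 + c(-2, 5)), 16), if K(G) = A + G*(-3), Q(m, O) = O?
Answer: 77/8 ≈ 9.6250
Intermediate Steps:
A = 28 (A = 28 - 4*0 = 28 + 0 = 28)
c(I, M) = -1 + M/2 (c(I, M) = -3 + ((1 + M) + 3)/2 = -3 + (4 + M)/2 = -3 + (2 + M/2) = -1 + M/2)
K(G) = 28 - 3*G (K(G) = 28 + G*(-3) = 28 - 3*G)
K(-42)/Q(-(2 + c(-2, 5)), 16) = (28 - 3*(-42))/16 = (28 + 126)*(1/16) = 154*(1/16) = 77/8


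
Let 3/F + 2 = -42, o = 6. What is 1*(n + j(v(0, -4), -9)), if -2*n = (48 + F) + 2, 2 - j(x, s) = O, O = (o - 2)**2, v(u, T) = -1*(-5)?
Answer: -3429/88 ≈ -38.966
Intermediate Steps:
F = -3/44 (F = 3/(-2 - 42) = 3/(-44) = 3*(-1/44) = -3/44 ≈ -0.068182)
v(u, T) = 5
O = 16 (O = (6 - 2)**2 = 4**2 = 16)
j(x, s) = -14 (j(x, s) = 2 - 1*16 = 2 - 16 = -14)
n = -2197/88 (n = -((48 - 3/44) + 2)/2 = -(2109/44 + 2)/2 = -1/2*2197/44 = -2197/88 ≈ -24.966)
1*(n + j(v(0, -4), -9)) = 1*(-2197/88 - 14) = 1*(-3429/88) = -3429/88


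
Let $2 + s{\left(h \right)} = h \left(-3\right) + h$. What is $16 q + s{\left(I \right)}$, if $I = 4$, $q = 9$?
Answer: $134$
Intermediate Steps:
$s{\left(h \right)} = -2 - 2 h$ ($s{\left(h \right)} = -2 + \left(h \left(-3\right) + h\right) = -2 + \left(- 3 h + h\right) = -2 - 2 h$)
$16 q + s{\left(I \right)} = 16 \cdot 9 - 10 = 144 - 10 = 134$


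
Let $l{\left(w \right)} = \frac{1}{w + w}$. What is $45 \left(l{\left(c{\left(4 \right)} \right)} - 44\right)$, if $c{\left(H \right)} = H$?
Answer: $- \frac{15795}{8} \approx -1974.4$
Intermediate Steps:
$l{\left(w \right)} = \frac{1}{2 w}$
$45 \left(l{\left(c{\left(4 \right)} \right)} - 44\right) = 45 \left(\frac{1}{2 \cdot 4} - 44\right) = 45 \left(\frac{1}{2} \cdot \frac{1}{4} - 44\right) = 45 \left(\frac{1}{8} - 44\right) = 45 \left(- \frac{351}{8}\right) = - \frac{15795}{8}$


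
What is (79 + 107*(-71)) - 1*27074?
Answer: -34592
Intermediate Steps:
(79 + 107*(-71)) - 1*27074 = (79 - 7597) - 27074 = -7518 - 27074 = -34592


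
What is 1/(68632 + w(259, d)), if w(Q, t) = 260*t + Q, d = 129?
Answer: 1/102431 ≈ 9.7627e-6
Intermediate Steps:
w(Q, t) = Q + 260*t
1/(68632 + w(259, d)) = 1/(68632 + (259 + 260*129)) = 1/(68632 + (259 + 33540)) = 1/(68632 + 33799) = 1/102431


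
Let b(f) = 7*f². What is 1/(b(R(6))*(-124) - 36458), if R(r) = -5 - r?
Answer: -1/141486 ≈ -7.0678e-6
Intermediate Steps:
1/(b(R(6))*(-124) - 36458) = 1/((7*(-5 - 1*6)²)*(-124) - 36458) = 1/((7*(-5 - 6)²)*(-124) - 36458) = 1/((7*(-11)²)*(-124) - 36458) = 1/((7*121)*(-124) - 36458) = 1/(847*(-124) - 36458) = 1/(-105028 - 36458) = 1/(-141486) = -1/141486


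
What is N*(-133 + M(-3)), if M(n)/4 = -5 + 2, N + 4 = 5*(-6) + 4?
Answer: 4350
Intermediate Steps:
N = -30 (N = -4 + (5*(-6) + 4) = -4 + (-30 + 4) = -4 - 26 = -30)
M(n) = -12 (M(n) = 4*(-5 + 2) = 4*(-3) = -12)
N*(-133 + M(-3)) = -30*(-133 - 12) = -30*(-145) = 4350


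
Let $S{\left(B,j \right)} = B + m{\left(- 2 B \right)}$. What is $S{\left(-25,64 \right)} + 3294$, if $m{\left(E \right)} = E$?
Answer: $3319$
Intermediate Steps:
$S{\left(B,j \right)} = - B$ ($S{\left(B,j \right)} = B - 2 B = - B$)
$S{\left(-25,64 \right)} + 3294 = \left(-1\right) \left(-25\right) + 3294 = 25 + 3294 = 3319$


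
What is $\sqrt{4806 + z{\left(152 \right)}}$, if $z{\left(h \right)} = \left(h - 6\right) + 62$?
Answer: $\sqrt{5014} \approx 70.81$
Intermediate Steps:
$z{\left(h \right)} = 56 + h$ ($z{\left(h \right)} = \left(-6 + h\right) + 62 = 56 + h$)
$\sqrt{4806 + z{\left(152 \right)}} = \sqrt{4806 + \left(56 + 152\right)} = \sqrt{4806 + 208} = \sqrt{5014}$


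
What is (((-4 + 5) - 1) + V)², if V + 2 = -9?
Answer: 121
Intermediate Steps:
V = -11 (V = -2 - 9 = -11)
(((-4 + 5) - 1) + V)² = (((-4 + 5) - 1) - 11)² = ((1 - 1) - 11)² = (0 - 11)² = (-11)² = 121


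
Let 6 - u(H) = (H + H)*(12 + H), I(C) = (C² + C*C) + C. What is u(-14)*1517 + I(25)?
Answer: -74575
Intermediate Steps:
I(C) = C + 2*C² (I(C) = (C² + C²) + C = 2*C² + C = C + 2*C²)
u(H) = 6 - 2*H*(12 + H) (u(H) = 6 - (H + H)*(12 + H) = 6 - 2*H*(12 + H))
u(-14)*1517 + I(25) = (6 - 24*(-14) - 2*(-14)²)*1517 + 25*(1 + 2*25) = (6 + 336 - 2*196)*1517 + 25*(1 + 50) = (6 + 336 - 392)*1517 + 25*51 = -50*1517 + 1275 = -75850 + 1275 = -74575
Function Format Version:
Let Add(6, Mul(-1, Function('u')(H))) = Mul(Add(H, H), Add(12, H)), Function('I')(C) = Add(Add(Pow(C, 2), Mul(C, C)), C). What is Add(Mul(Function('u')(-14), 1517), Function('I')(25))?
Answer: -74575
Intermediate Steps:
Function('I')(C) = Add(C, Mul(2, Pow(C, 2))) (Function('I')(C) = Add(Add(Pow(C, 2), Pow(C, 2)), C) = Add(Mul(2, Pow(C, 2)), C) = Add(C, Mul(2, Pow(C, 2))))
Function('u')(H) = Add(6, Mul(-2, H, Add(12, H))) (Function('u')(H) = Add(6, Mul(-1, Mul(Add(H, H), Add(12, H)))) = Add(6, Mul(-1, Mul(Mul(2, H), Add(12, H)))) = Add(6, Mul(-1, Mul(2, H, Add(12, H)))) = Add(6, Mul(-2, H, Add(12, H))))
Add(Mul(Function('u')(-14), 1517), Function('I')(25)) = Add(Mul(Add(6, Mul(-24, -14), Mul(-2, Pow(-14, 2))), 1517), Mul(25, Add(1, Mul(2, 25)))) = Add(Mul(Add(6, 336, Mul(-2, 196)), 1517), Mul(25, Add(1, 50))) = Add(Mul(Add(6, 336, -392), 1517), Mul(25, 51)) = Add(Mul(-50, 1517), 1275) = Add(-75850, 1275) = -74575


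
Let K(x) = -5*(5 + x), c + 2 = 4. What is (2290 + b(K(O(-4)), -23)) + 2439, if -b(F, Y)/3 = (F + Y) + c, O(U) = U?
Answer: 4807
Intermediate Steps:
c = 2 (c = -2 + 4 = 2)
K(x) = -25 - 5*x
b(F, Y) = -6 - 3*F - 3*Y (b(F, Y) = -3*((F + Y) + 2) = -3*(2 + F + Y) = -6 - 3*F - 3*Y)
(2290 + b(K(O(-4)), -23)) + 2439 = (2290 + (-6 - 3*(-25 - 5*(-4)) - 3*(-23))) + 2439 = (2290 + (-6 - 3*(-25 + 20) + 69)) + 2439 = (2290 + (-6 - 3*(-5) + 69)) + 2439 = (2290 + (-6 + 15 + 69)) + 2439 = (2290 + 78) + 2439 = 2368 + 2439 = 4807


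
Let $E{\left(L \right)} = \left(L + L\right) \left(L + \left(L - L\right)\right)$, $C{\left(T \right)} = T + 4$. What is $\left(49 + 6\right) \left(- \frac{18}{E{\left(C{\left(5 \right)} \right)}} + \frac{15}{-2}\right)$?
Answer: $- \frac{7535}{18} \approx -418.61$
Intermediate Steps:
$C{\left(T \right)} = 4 + T$
$E{\left(L \right)} = 2 L^{2}$ ($E{\left(L \right)} = 2 L \left(L + 0\right) = 2 L L = 2 L^{2}$)
$\left(49 + 6\right) \left(- \frac{18}{E{\left(C{\left(5 \right)} \right)}} + \frac{15}{-2}\right) = \left(49 + 6\right) \left(- \frac{18}{2 \left(4 + 5\right)^{2}} + \frac{15}{-2}\right) = 55 \left(- \frac{18}{2 \cdot 9^{2}} + 15 \left(- \frac{1}{2}\right)\right) = 55 \left(- \frac{18}{2 \cdot 81} - \frac{15}{2}\right) = 55 \left(- \frac{18}{162} - \frac{15}{2}\right) = 55 \left(\left(-18\right) \frac{1}{162} - \frac{15}{2}\right) = 55 \left(- \frac{1}{9} - \frac{15}{2}\right) = 55 \left(- \frac{137}{18}\right) = - \frac{7535}{18}$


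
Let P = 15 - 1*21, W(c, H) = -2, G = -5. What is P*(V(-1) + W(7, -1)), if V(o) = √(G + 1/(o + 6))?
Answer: 12 - 12*I*√30/5 ≈ 12.0 - 13.145*I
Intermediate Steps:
P = -6 (P = 15 - 21 = -6)
V(o) = √(-5 + 1/(6 + o)) (V(o) = √(-5 + 1/(o + 6)) = √(-5 + 1/(6 + o)))
P*(V(-1) + W(7, -1)) = -6*(√((-29 - 5*(-1))/(6 - 1)) - 2) = -6*(√((-29 + 5)/5) - 2) = -6*(√((⅕)*(-24)) - 2) = -6*(√(-24/5) - 2) = -6*(2*I*√30/5 - 2) = -6*(-2 + 2*I*√30/5) = 12 - 12*I*√30/5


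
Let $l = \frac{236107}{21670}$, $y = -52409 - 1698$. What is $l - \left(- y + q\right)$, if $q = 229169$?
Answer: $- \frac{6138354813}{21670} \approx -2.8327 \cdot 10^{5}$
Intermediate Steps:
$y = -54107$
$l = \frac{236107}{21670}$ ($l = 236107 \cdot \frac{1}{21670} = \frac{236107}{21670} \approx 10.896$)
$l - \left(- y + q\right) = \frac{236107}{21670} - \left(\left(-1\right) \left(-54107\right) + 229169\right) = \frac{236107}{21670} - \left(54107 + 229169\right) = \frac{236107}{21670} - 283276 = - \frac{6138354813}{21670}$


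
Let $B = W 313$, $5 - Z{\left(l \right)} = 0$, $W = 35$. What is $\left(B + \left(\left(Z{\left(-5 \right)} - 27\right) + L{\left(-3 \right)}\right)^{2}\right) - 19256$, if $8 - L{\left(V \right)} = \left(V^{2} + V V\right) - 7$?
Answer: $-7676$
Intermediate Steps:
$L{\left(V \right)} = 15 - 2 V^{2}$ ($L{\left(V \right)} = 8 - \left(\left(V^{2} + V V\right) - 7\right) = 8 - \left(\left(V^{2} + V^{2}\right) - 7\right) = 8 - \left(2 V^{2} - 7\right) = 8 - \left(-7 + 2 V^{2}\right) = 15 - 2 V^{2}$)
$Z{\left(l \right)} = 5$ ($Z{\left(l \right)} = 5 - 0 = 5 + 0 = 5$)
$B = 10955$ ($B = 35 \cdot 313 = 10955$)
$\left(B + \left(\left(Z{\left(-5 \right)} - 27\right) + L{\left(-3 \right)}\right)^{2}\right) - 19256 = \left(10955 + \left(\left(5 - 27\right) + \left(15 - 2 \left(-3\right)^{2}\right)\right)^{2}\right) - 19256 = \left(10955 + \left(\left(5 - 27\right) + \left(15 - 18\right)\right)^{2}\right) - 19256 = \left(10955 + \left(-22 + \left(15 - 18\right)\right)^{2}\right) - 19256 = \left(10955 + \left(-22 - 3\right)^{2}\right) - 19256 = \left(10955 + \left(-25\right)^{2}\right) - 19256 = \left(10955 + 625\right) - 19256 = 11580 - 19256 = -7676$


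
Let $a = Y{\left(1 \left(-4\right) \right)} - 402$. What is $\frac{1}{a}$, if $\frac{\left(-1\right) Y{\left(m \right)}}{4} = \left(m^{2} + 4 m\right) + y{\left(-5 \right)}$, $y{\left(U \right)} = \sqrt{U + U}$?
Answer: $\frac{i}{2 \left(- 201 i + 2 \sqrt{10}\right)} \approx -0.0024851 + 7.8195 \cdot 10^{-5} i$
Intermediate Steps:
$y{\left(U \right)} = \sqrt{2} \sqrt{U}$ ($y{\left(U \right)} = \sqrt{2 U} = \sqrt{2} \sqrt{U}$)
$Y{\left(m \right)} = - 16 m - 4 m^{2} - 4 i \sqrt{10}$ ($Y{\left(m \right)} = - 4 \left(\left(m^{2} + 4 m\right) + \sqrt{2} \sqrt{-5}\right) = - 4 \left(\left(m^{2} + 4 m\right) + \sqrt{2} i \sqrt{5}\right) = - 4 \left(\left(m^{2} + 4 m\right) + i \sqrt{10}\right) = - 4 \left(m^{2} + 4 m + i \sqrt{10}\right) = - 16 m - 4 m^{2} - 4 i \sqrt{10}$)
$a = -402 - 4 i \sqrt{10}$ ($a = \left(- 16 \cdot 1 \left(-4\right) - 4 \left(1 \left(-4\right)\right)^{2} - 4 i \sqrt{10}\right) - 402 = \left(\left(-16\right) \left(-4\right) - 4 \left(-4\right)^{2} - 4 i \sqrt{10}\right) - 402 = \left(64 - 64 - 4 i \sqrt{10}\right) - 402 = - 4 i \sqrt{10} - 402 = -402 - 4 i \sqrt{10} \approx -402.0 - 12.649 i$)
$\frac{1}{a} = \frac{1}{-402 - 4 i \sqrt{10}}$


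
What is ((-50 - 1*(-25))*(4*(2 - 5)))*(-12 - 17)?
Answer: -8700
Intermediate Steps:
((-50 - 1*(-25))*(4*(2 - 5)))*(-12 - 17) = ((-50 + 25)*(4*(-3)))*(-29) = -25*(-12)*(-29) = 300*(-29) = -8700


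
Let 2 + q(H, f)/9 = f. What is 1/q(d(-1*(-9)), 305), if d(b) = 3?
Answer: 1/2727 ≈ 0.00036670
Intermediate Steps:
q(H, f) = -18 + 9*f
1/q(d(-1*(-9)), 305) = 1/(-18 + 9*305) = 1/(-18 + 2745) = 1/2727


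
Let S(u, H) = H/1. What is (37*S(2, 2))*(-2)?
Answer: -148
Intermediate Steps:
S(u, H) = H (S(u, H) = H*1 = H)
(37*S(2, 2))*(-2) = (37*2)*(-2) = 74*(-2) = -148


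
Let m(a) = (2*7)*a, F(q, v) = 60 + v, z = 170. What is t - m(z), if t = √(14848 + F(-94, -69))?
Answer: -2380 + √14839 ≈ -2258.2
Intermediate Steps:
m(a) = 14*a
t = √14839 (t = √(14848 + (60 - 69)) = √(14848 - 9) = √14839 ≈ 121.82)
t - m(z) = √14839 - 14*170 = √14839 - 1*2380 = √14839 - 2380 = -2380 + √14839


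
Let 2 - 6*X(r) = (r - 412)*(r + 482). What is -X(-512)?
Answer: 13859/3 ≈ 4619.7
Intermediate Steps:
X(r) = 1/3 - (-412 + r)*(482 + r)/6 (X(r) = 1/3 - (r - 412)*(r + 482)/6 = 1/3 - (-412 + r)*(482 + r)/6)
-X(-512) = -(99293/3 - 35/3*(-512) - 1/6*(-512)**2) = -(99293/3 + 17920/3 - 1/6*262144) = -(99293/3 + 17920/3 - 131072/3) = -1*(-13859/3) = 13859/3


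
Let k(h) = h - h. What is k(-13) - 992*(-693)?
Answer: 687456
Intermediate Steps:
k(h) = 0
k(-13) - 992*(-693) = 0 - 992*(-693) = 0 + 687456 = 687456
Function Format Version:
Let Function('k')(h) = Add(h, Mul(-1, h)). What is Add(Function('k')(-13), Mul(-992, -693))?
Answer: 687456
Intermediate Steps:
Function('k')(h) = 0
Add(Function('k')(-13), Mul(-992, -693)) = Add(0, Mul(-992, -693)) = Add(0, 687456) = 687456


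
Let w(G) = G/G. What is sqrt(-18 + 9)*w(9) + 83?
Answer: 83 + 3*I ≈ 83.0 + 3.0*I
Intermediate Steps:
w(G) = 1
sqrt(-18 + 9)*w(9) + 83 = sqrt(-18 + 9)*1 + 83 = sqrt(-9)*1 + 83 = (3*I)*1 + 83 = 3*I + 83 = 83 + 3*I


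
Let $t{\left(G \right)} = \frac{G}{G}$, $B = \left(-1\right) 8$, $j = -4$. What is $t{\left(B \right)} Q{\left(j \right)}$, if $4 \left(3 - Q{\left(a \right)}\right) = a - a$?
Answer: $3$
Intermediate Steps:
$B = -8$
$t{\left(G \right)} = 1$
$Q{\left(a \right)} = 3$ ($Q{\left(a \right)} = 3 - \frac{a - a}{4} = 3 - 0 = 3 + 0 = 3$)
$t{\left(B \right)} Q{\left(j \right)} = 1 \cdot 3 = 3$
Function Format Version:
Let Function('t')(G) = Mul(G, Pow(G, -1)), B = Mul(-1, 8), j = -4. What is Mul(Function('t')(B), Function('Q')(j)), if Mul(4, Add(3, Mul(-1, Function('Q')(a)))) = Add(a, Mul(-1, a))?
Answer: 3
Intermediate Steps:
B = -8
Function('t')(G) = 1
Function('Q')(a) = 3 (Function('Q')(a) = Add(3, Mul(Rational(-1, 4), Add(a, Mul(-1, a)))) = Add(3, Mul(Rational(-1, 4), 0)) = Add(3, 0) = 3)
Mul(Function('t')(B), Function('Q')(j)) = Mul(1, 3) = 3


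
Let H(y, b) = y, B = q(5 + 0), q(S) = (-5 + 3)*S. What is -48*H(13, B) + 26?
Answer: -598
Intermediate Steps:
q(S) = -2*S
B = -10 (B = -2*(5 + 0) = -2*5 = -10)
-48*H(13, B) + 26 = -48*13 + 26 = -624 + 26 = -598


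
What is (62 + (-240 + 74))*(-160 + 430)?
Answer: -28080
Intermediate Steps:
(62 + (-240 + 74))*(-160 + 430) = (62 - 166)*270 = -104*270 = -28080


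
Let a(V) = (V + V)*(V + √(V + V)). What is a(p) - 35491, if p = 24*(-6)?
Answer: 5981 - 3456*I*√2 ≈ 5981.0 - 4887.5*I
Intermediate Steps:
p = -144
a(V) = 2*V*(V + √2*√V) (a(V) = (2*V)*(V + √(2*V)) = (2*V)*(V + √2*√V) = 2*V*(V + √2*√V))
a(p) - 35491 = (2*(-144)² + 2*√2*(-144)^(3/2)) - 35491 = (2*20736 + 2*√2*(-1728*I)) - 35491 = (41472 - 3456*I*√2) - 35491 = 5981 - 3456*I*√2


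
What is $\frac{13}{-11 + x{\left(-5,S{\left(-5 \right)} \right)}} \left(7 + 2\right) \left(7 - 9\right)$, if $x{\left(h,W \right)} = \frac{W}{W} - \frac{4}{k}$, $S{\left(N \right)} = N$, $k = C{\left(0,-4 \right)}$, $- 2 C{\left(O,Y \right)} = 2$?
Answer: $39$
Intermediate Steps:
$C{\left(O,Y \right)} = -1$ ($C{\left(O,Y \right)} = \left(- \frac{1}{2}\right) 2 = -1$)
$k = -1$
$x{\left(h,W \right)} = 5$ ($x{\left(h,W \right)} = \frac{W}{W} - \frac{4}{-1} = 1 - -4 = 1 + 4 = 5$)
$\frac{13}{-11 + x{\left(-5,S{\left(-5 \right)} \right)}} \left(7 + 2\right) \left(7 - 9\right) = \frac{13}{-11 + 5} \left(7 + 2\right) \left(7 - 9\right) = \frac{13}{-6} \cdot 9 \left(-2\right) = 13 \left(- \frac{1}{6}\right) \left(-18\right) = \left(- \frac{13}{6}\right) \left(-18\right) = 39$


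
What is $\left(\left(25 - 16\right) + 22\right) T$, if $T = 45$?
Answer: $1395$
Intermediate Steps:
$\left(\left(25 - 16\right) + 22\right) T = \left(\left(25 - 16\right) + 22\right) 45 = \left(9 + 22\right) 45 = 31 \cdot 45 = 1395$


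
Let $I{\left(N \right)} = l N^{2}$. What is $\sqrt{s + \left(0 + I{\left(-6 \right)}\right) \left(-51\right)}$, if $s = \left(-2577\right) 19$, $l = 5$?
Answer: $i \sqrt{58143} \approx 241.13 i$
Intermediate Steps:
$I{\left(N \right)} = 5 N^{2}$
$s = -48963$
$\sqrt{s + \left(0 + I{\left(-6 \right)}\right) \left(-51\right)} = \sqrt{-48963 + \left(0 + 5 \left(-6\right)^{2}\right) \left(-51\right)} = \sqrt{-48963 + \left(0 + 5 \cdot 36\right) \left(-51\right)} = \sqrt{-48963 + \left(0 + 180\right) \left(-51\right)} = \sqrt{-48963 + 180 \left(-51\right)} = \sqrt{-48963 - 9180} = \sqrt{-58143} = i \sqrt{58143}$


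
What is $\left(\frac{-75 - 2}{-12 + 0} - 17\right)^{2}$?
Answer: $\frac{16129}{144} \approx 112.01$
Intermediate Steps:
$\left(\frac{-75 - 2}{-12 + 0} - 17\right)^{2} = \left(- \frac{77}{-12} - 17\right)^{2} = \left(\left(-77\right) \left(- \frac{1}{12}\right) - 17\right)^{2} = \left(\frac{77}{12} - 17\right)^{2} = \left(- \frac{127}{12}\right)^{2} = \frac{16129}{144}$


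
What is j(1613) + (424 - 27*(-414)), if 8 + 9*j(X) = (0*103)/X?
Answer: 104410/9 ≈ 11601.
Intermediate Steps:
j(X) = -8/9 (j(X) = -8/9 + ((0*103)/X)/9 = -8/9 + (0/X)/9 = -8/9 + (⅑)*0 = -8/9 + 0 = -8/9)
j(1613) + (424 - 27*(-414)) = -8/9 + (424 - 27*(-414)) = -8/9 + (424 + 11178) = -8/9 + 11602 = 104410/9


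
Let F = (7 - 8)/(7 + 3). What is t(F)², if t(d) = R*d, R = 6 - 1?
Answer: ¼ ≈ 0.25000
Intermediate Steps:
R = 5
F = -⅒ (F = -1/10 = -1*⅒ = -⅒ ≈ -0.10000)
t(d) = 5*d
t(F)² = (5*(-⅒))² = (-½)² = ¼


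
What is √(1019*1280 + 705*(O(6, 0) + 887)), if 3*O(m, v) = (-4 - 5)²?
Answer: √1948690 ≈ 1396.0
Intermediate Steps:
O(m, v) = 27 (O(m, v) = (-4 - 5)²/3 = (⅓)*(-9)² = (⅓)*81 = 27)
√(1019*1280 + 705*(O(6, 0) + 887)) = √(1019*1280 + 705*(27 + 887)) = √(1304320 + 705*914) = √(1304320 + 644370) = √1948690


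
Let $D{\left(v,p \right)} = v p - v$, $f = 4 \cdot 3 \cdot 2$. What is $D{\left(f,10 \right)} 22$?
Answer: $4752$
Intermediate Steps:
$f = 24$ ($f = 12 \cdot 2 = 24$)
$D{\left(v,p \right)} = - v + p v$ ($D{\left(v,p \right)} = p v - v = - v + p v$)
$D{\left(f,10 \right)} 22 = 24 \left(-1 + 10\right) 22 = 24 \cdot 9 \cdot 22 = 216 \cdot 22 = 4752$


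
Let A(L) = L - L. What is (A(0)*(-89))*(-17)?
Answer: 0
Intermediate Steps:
A(L) = 0
(A(0)*(-89))*(-17) = (0*(-89))*(-17) = 0*(-17) = 0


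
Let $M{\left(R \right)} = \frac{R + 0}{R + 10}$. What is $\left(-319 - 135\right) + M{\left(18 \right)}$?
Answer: $- \frac{6347}{14} \approx -453.36$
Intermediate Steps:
$M{\left(R \right)} = \frac{R}{10 + R}$
$\left(-319 - 135\right) + M{\left(18 \right)} = \left(-319 - 135\right) + \frac{18}{10 + 18} = -454 + \frac{18}{28} = -454 + 18 \cdot \frac{1}{28} = -454 + \frac{9}{14} = - \frac{6347}{14}$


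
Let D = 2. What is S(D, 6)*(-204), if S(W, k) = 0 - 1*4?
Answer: 816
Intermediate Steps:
S(W, k) = -4 (S(W, k) = 0 - 4 = -4)
S(D, 6)*(-204) = -4*(-204) = 816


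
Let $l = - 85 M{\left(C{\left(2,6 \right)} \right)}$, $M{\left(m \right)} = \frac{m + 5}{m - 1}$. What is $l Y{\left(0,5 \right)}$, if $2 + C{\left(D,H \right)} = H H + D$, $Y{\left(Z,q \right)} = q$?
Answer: $- \frac{3485}{7} \approx -497.86$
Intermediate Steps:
$C{\left(D,H \right)} = -2 + D + H^{2}$ ($C{\left(D,H \right)} = -2 + \left(H H + D\right) = -2 + \left(H^{2} + D\right) = -2 + \left(D + H^{2}\right) = -2 + D + H^{2}$)
$M{\left(m \right)} = \frac{5 + m}{-1 + m}$
$l = - \frac{697}{7}$ ($l = - 85 \frac{5 + \left(-2 + 2 + 6^{2}\right)}{-1 + \left(-2 + 2 + 6^{2}\right)} = - 85 \frac{5 + \left(-2 + 2 + 36\right)}{-1 + \left(-2 + 2 + 36\right)} = - 85 \frac{5 + 36}{-1 + 36} = - 85 \cdot \frac{1}{35} \cdot 41 = \left(-85\right) \frac{41}{35} = - \frac{697}{7} \approx -99.571$)
$l Y{\left(0,5 \right)} = \left(- \frac{697}{7}\right) 5 = - \frac{3485}{7}$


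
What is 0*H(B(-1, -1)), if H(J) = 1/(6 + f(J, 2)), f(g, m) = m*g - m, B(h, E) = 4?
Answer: 0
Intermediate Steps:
f(g, m) = -m + g*m (f(g, m) = g*m - m = -m + g*m)
H(J) = 1/(4 + 2*J) (H(J) = 1/(6 + 2*(-1 + J)) = 1/(6 + (-2 + 2*J)) = 1/(4 + 2*J))
0*H(B(-1, -1)) = 0*(1/(2*(2 + 4))) = 0*((½)/6) = 0*((½)*(⅙)) = 0*(1/12) = 0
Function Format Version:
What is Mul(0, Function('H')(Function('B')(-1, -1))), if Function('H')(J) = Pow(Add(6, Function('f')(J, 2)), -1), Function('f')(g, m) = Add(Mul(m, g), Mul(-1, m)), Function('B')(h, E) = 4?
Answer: 0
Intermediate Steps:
Function('f')(g, m) = Add(Mul(-1, m), Mul(g, m)) (Function('f')(g, m) = Add(Mul(g, m), Mul(-1, m)) = Add(Mul(-1, m), Mul(g, m)))
Function('H')(J) = Pow(Add(4, Mul(2, J)), -1) (Function('H')(J) = Pow(Add(6, Mul(2, Add(-1, J))), -1) = Pow(Add(6, Add(-2, Mul(2, J))), -1) = Pow(Add(4, Mul(2, J)), -1))
Mul(0, Function('H')(Function('B')(-1, -1))) = Mul(0, Mul(Rational(1, 2), Pow(Add(2, 4), -1))) = Mul(0, Mul(Rational(1, 2), Pow(6, -1))) = Mul(0, Mul(Rational(1, 2), Rational(1, 6))) = Mul(0, Rational(1, 12)) = 0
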